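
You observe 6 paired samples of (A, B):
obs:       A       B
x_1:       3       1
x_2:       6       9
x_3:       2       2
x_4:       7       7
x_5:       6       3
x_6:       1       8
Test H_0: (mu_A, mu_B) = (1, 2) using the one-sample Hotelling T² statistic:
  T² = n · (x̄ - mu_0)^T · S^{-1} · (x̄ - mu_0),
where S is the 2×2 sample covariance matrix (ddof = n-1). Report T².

Step 1 — sample mean vector:
  mean(A) = (3 + 6 + 2 + 7 + 6 + 1) / 6 = 25/6 = 4.1667
  mean(B) = (1 + 9 + 2 + 7 + 3 + 8) / 6 = 30/6 = 5
  x̄ = (4.1667, 5),  deviation x̄ - mu_0 = (4.1667, 5) - (1, 2) = (3.1667, 3).

Step 2 — sample covariance matrix, S[i,j] = (1/(n-1)) · Σ_k (x_{k,i} - mean_i) · (x_{k,j} - mean_j), divisor n-1 = 5:
  S[A,A] = ((-1.1667)·(-1.1667) + (1.8333)·(1.8333) + (-2.1667)·(-2.1667) + (2.8333)·(2.8333) + (1.8333)·(1.8333) + (-3.1667)·(-3.1667)) / 5 = 30.8333/5 = 6.1667
  S[A,B] = ((-1.1667)·(-4) + (1.8333)·(4) + (-2.1667)·(-3) + (2.8333)·(2) + (1.8333)·(-2) + (-3.1667)·(3)) / 5 = 11/5 = 2.2
  S[B,B] = ((-4)·(-4) + (4)·(4) + (-3)·(-3) + (2)·(2) + (-2)·(-2) + (3)·(3)) / 5 = 58/5 = 11.6
  S = [[6.1667, 2.2],
 [2.2, 11.6]].

Step 3 — invert S. det(S) = 6.1667·11.6 - (2.2)² = 66.6933.
  S^{-1} = (1/det) · [[d, -b], [-b, a]] = [[0.1739, -0.033],
 [-0.033, 0.0925]].

Step 4 — quadratic form (x̄ - mu_0)^T · S^{-1} · (x̄ - mu_0):
  S^{-1} · (x̄ - mu_0) = (0.4518, 0.1729),
  (x̄ - mu_0)^T · [...] = (3.1667)·(0.4518) + (3)·(0.1729) = 1.9496.

Step 5 — scale by n: T² = 6 · 1.9496 = 11.6973.

T² ≈ 11.6973


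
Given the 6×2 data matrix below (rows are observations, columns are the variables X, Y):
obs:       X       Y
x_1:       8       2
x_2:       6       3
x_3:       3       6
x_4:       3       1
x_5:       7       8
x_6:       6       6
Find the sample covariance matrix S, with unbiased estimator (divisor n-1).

Step 1 — column means:
  mean(X) = (8 + 6 + 3 + 3 + 7 + 6) / 6 = 33/6 = 5.5
  mean(Y) = (2 + 3 + 6 + 1 + 8 + 6) / 6 = 26/6 = 4.3333

Step 2 — sample covariance S[i,j] = (1/(n-1)) · Σ_k (x_{k,i} - mean_i) · (x_{k,j} - mean_j), with n-1 = 5.
  S[X,X] = ((2.5)·(2.5) + (0.5)·(0.5) + (-2.5)·(-2.5) + (-2.5)·(-2.5) + (1.5)·(1.5) + (0.5)·(0.5)) / 5 = 21.5/5 = 4.3
  S[X,Y] = ((2.5)·(-2.3333) + (0.5)·(-1.3333) + (-2.5)·(1.6667) + (-2.5)·(-3.3333) + (1.5)·(3.6667) + (0.5)·(1.6667)) / 5 = 4/5 = 0.8
  S[Y,Y] = ((-2.3333)·(-2.3333) + (-1.3333)·(-1.3333) + (1.6667)·(1.6667) + (-3.3333)·(-3.3333) + (3.6667)·(3.6667) + (1.6667)·(1.6667)) / 5 = 37.3333/5 = 7.4667

S is symmetric (S[j,i] = S[i,j]). Assembling:

S = [[4.3, 0.8],
 [0.8, 7.4667]]


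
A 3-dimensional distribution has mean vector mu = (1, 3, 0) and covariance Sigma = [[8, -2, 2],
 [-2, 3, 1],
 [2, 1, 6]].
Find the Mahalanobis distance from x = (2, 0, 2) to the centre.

Step 1 — centre the observation: (x - mu) = (1, -3, 2).

Step 2 — invert Sigma (cofactor / det for 3×3, or solve directly):
  Sigma^{-1} = [[0.1848, 0.1522, -0.087],
 [0.1522, 0.4783, -0.1304],
 [-0.087, -0.1304, 0.2174]].

Step 3 — form the quadratic (x - mu)^T · Sigma^{-1} · (x - mu):
  Sigma^{-1} · (x - mu) = (-0.4457, -1.5435, 0.7391).
  (x - mu)^T · [Sigma^{-1} · (x - mu)] = (1)·(-0.4457) + (-3)·(-1.5435) + (2)·(0.7391) = 5.663.

Step 4 — take square root: d = √(5.663) ≈ 2.3797.

d(x, mu) = √(5.663) ≈ 2.3797


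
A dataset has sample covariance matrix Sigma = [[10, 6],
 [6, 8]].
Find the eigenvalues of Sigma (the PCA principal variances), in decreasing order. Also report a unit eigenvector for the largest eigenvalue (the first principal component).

Step 1 — characteristic polynomial of 2×2 Sigma:
  det(Sigma - λI) = λ² - trace · λ + det = 0.
  trace = 10 + 8 = 18, det = 10·8 - (6)² = 44.
Step 2 — discriminant:
  Δ = trace² - 4·det = 324 - 176 = 148.
Step 3 — eigenvalues:
  λ = (trace ± √Δ)/2 = (18 ± 12.1655)/2,
  λ_1 = 15.0828,  λ_2 = 2.9172.

Step 4 — unit eigenvector for λ_1: solve (Sigma - λ_1 I)v = 0. First row:
  (10 - 15.0828)·v_x + (6)·v_y = 0, i.e. (-5.0828)·v_x + (6)·v_y = 0,
  so v ∝ (b, λ_1 - a) = (6, 5.0828) = u.
  ||u|| = √((6)² + (5.0828)²) = √(61.8345) ≈ 7.8635,
  v_1 = u/||u|| ≈ (0.763, 0.6464) (||v_1|| = 1).

λ_1 = 15.0828,  λ_2 = 2.9172;  v_1 ≈ (0.763, 0.6464)


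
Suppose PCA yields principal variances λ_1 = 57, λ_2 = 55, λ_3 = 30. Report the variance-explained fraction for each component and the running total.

Step 1 — total variance = trace(Sigma) = Σ λ_i = 57 + 55 + 30 = 142.

Step 2 — fraction explained by component i = λ_i / Σ λ:
  PC1: 57/142 = 0.4014
  PC2: 55/142 = 0.3873
  PC3: 30/142 = 0.2113

Step 3 — cumulative fraction after k components = (λ_1 + ... + λ_k) / Σ λ:
  k = 1: 57/142 = 0.4014
  k = 2: (57 + 55)/142 = 112/142 = 0.7887
  k = 3: (57 + 55 + 30)/142 = 142/142 = 1

Summary (fraction, with percent):

explained: PC1 0.4014 (40.14%), PC2 0.3873 (38.73%), PC3 0.2113 (21.13%);  cumulative: 0.4014, 0.7887, 1


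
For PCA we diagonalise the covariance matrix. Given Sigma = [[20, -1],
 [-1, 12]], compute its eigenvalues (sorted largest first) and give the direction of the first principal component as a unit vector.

Step 1 — characteristic polynomial of 2×2 Sigma:
  det(Sigma - λI) = λ² - trace · λ + det = 0.
  trace = 20 + 12 = 32, det = 20·12 - (-1)² = 239.
Step 2 — discriminant:
  Δ = trace² - 4·det = 1024 - 956 = 68.
Step 3 — eigenvalues:
  λ = (trace ± √Δ)/2 = (32 ± 8.2462)/2,
  λ_1 = 20.1231,  λ_2 = 11.8769.

Step 4 — unit eigenvector for λ_1: solve (Sigma - λ_1 I)v = 0. First row:
  (20 - 20.1231)·v_x + (-1)·v_y = 0, i.e. (-0.1231)·v_x + (-1)·v_y = 0,
  so v ∝ (b, λ_1 - a) = (-1, 0.1231); multiply by -1 so the first entry is positive: u = (1, -0.1231).
  ||u|| = √((1)² + (-0.1231)²) = √(1.0152) ≈ 1.0075,
  v_1 = u/||u|| ≈ (0.9925, -0.1222) (||v_1|| = 1).

λ_1 = 20.1231,  λ_2 = 11.8769;  v_1 ≈ (0.9925, -0.1222)


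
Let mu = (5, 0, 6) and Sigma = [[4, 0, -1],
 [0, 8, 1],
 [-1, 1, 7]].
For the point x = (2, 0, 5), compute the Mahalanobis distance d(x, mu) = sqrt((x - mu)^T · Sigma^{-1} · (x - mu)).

Step 1 — centre the observation: (x - mu) = (-3, 0, -1).

Step 2 — invert Sigma (cofactor / det for 3×3, or solve directly):
  Sigma^{-1} = [[0.2594, -0.0047, 0.0377],
 [-0.0047, 0.1274, -0.0189],
 [0.0377, -0.0189, 0.1509]].

Step 3 — form the quadratic (x - mu)^T · Sigma^{-1} · (x - mu):
  Sigma^{-1} · (x - mu) = (-0.816, 0.033, -0.2642).
  (x - mu)^T · [Sigma^{-1} · (x - mu)] = (-3)·(-0.816) + (0)·(0.033) + (-1)·(-0.2642) = 2.7123.

Step 4 — take square root: d = √(2.7123) ≈ 1.6469.

d(x, mu) = √(2.7123) ≈ 1.6469


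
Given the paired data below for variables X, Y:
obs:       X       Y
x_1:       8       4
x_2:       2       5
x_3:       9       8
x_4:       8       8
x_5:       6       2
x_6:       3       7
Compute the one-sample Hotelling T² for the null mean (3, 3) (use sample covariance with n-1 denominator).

Step 1 — sample mean vector:
  mean(X) = (8 + 2 + 9 + 8 + 6 + 3) / 6 = 36/6 = 6
  mean(Y) = (4 + 5 + 8 + 8 + 2 + 7) / 6 = 34/6 = 5.6667
  x̄ = (6, 5.6667),  deviation x̄ - mu_0 = (6, 5.6667) - (3, 3) = (3, 2.6667).

Step 2 — sample covariance matrix, S[i,j] = (1/(n-1)) · Σ_k (x_{k,i} - mean_i) · (x_{k,j} - mean_j), divisor n-1 = 5:
  S[X,X] = ((2)·(2) + (-4)·(-4) + (3)·(3) + (2)·(2) + (0)·(0) + (-3)·(-3)) / 5 = 42/5 = 8.4
  S[X,Y] = ((2)·(-1.6667) + (-4)·(-0.6667) + (3)·(2.3333) + (2)·(2.3333) + (0)·(-3.6667) + (-3)·(1.3333)) / 5 = 7/5 = 1.4
  S[Y,Y] = ((-1.6667)·(-1.6667) + (-0.6667)·(-0.6667) + (2.3333)·(2.3333) + (2.3333)·(2.3333) + (-3.6667)·(-3.6667) + (1.3333)·(1.3333)) / 5 = 29.3333/5 = 5.8667
  S = [[8.4, 1.4],
 [1.4, 5.8667]].

Step 3 — invert S. det(S) = 8.4·5.8667 - (1.4)² = 47.32.
  S^{-1} = (1/det) · [[d, -b], [-b, a]] = [[0.124, -0.0296],
 [-0.0296, 0.1775]].

Step 4 — quadratic form (x̄ - mu_0)^T · S^{-1} · (x̄ - mu_0):
  S^{-1} · (x̄ - mu_0) = (0.293, 0.3846),
  (x̄ - mu_0)^T · [...] = (3)·(0.293) + (2.6667)·(0.3846) = 1.9048.

Step 5 — scale by n: T² = 6 · 1.9048 = 11.4286.

T² ≈ 11.4286


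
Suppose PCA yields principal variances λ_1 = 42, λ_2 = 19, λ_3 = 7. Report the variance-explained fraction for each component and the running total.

Step 1 — total variance = trace(Sigma) = Σ λ_i = 42 + 19 + 7 = 68.

Step 2 — fraction explained by component i = λ_i / Σ λ:
  PC1: 42/68 = 0.6176
  PC2: 19/68 = 0.2794
  PC3: 7/68 = 0.1029

Step 3 — cumulative fraction after k components = (λ_1 + ... + λ_k) / Σ λ:
  k = 1: 42/68 = 0.6176
  k = 2: (42 + 19)/68 = 61/68 = 0.8971
  k = 3: (42 + 19 + 7)/68 = 68/68 = 1

Summary (fraction, with percent):

explained: PC1 0.6176 (61.76%), PC2 0.2794 (27.94%), PC3 0.1029 (10.29%);  cumulative: 0.6176, 0.8971, 1


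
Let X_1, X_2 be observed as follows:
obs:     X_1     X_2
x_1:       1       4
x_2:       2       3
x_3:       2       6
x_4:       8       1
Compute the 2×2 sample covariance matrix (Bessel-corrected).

Step 1 — column means:
  mean(X_1) = (1 + 2 + 2 + 8) / 4 = 13/4 = 3.25
  mean(X_2) = (4 + 3 + 6 + 1) / 4 = 14/4 = 3.5

Step 2 — sample covariance S[i,j] = (1/(n-1)) · Σ_k (x_{k,i} - mean_i) · (x_{k,j} - mean_j), with n-1 = 3.
  S[X_1,X_1] = ((-2.25)·(-2.25) + (-1.25)·(-1.25) + (-1.25)·(-1.25) + (4.75)·(4.75)) / 3 = 30.75/3 = 10.25
  S[X_1,X_2] = ((-2.25)·(0.5) + (-1.25)·(-0.5) + (-1.25)·(2.5) + (4.75)·(-2.5)) / 3 = -15.5/3 = -5.1667
  S[X_2,X_2] = ((0.5)·(0.5) + (-0.5)·(-0.5) + (2.5)·(2.5) + (-2.5)·(-2.5)) / 3 = 13/3 = 4.3333

S is symmetric (S[j,i] = S[i,j]). Assembling:

S = [[10.25, -5.1667],
 [-5.1667, 4.3333]]


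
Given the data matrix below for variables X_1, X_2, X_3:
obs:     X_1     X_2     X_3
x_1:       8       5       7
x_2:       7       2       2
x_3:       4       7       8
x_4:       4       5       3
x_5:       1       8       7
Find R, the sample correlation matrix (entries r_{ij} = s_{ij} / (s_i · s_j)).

Step 1 — column means:
  mean(X_1) = (8 + 7 + 4 + 4 + 1) / 5 = 24/5 = 4.8
  mean(X_2) = (5 + 2 + 7 + 5 + 8) / 5 = 27/5 = 5.4
  mean(X_3) = (7 + 2 + 8 + 3 + 7) / 5 = 27/5 = 5.4

Step 2 — sample variances and covariances s[i,j] = (1/(n-1)) · Σ_k (x_{k,i} - mean_i) · (x_{k,j} - mean_j), with n-1 = 4:
  s[X_1,X_1] = ((3.2)·(3.2) + (2.2)·(2.2) + (-0.8)·(-0.8) + (-0.8)·(-0.8) + (-3.8)·(-3.8)) / 4 = 30.8/4 = 7.7
  s[X_1,X_2] = ((3.2)·(-0.4) + (2.2)·(-3.4) + (-0.8)·(1.6) + (-0.8)·(-0.4) + (-3.8)·(2.6)) / 4 = -19.6/4 = -4.9
  s[X_1,X_3] = ((3.2)·(1.6) + (2.2)·(-3.4) + (-0.8)·(2.6) + (-0.8)·(-2.4) + (-3.8)·(1.6)) / 4 = -8.6/4 = -2.15
  s[X_2,X_2] = ((-0.4)·(-0.4) + (-3.4)·(-3.4) + (1.6)·(1.6) + (-0.4)·(-0.4) + (2.6)·(2.6)) / 4 = 21.2/4 = 5.3
  s[X_2,X_3] = ((-0.4)·(1.6) + (-3.4)·(-3.4) + (1.6)·(2.6) + (-0.4)·(-2.4) + (2.6)·(1.6)) / 4 = 20.2/4 = 5.05
  s[X_3,X_3] = ((1.6)·(1.6) + (-3.4)·(-3.4) + (2.6)·(2.6) + (-2.4)·(-2.4) + (1.6)·(1.6)) / 4 = 29.2/4 = 7.3
  Sample standard deviations s_i = √(s[i,i]):
  s(X_1) = √(7.7) = 2.7749
  s(X_2) = √(5.3) = 2.3022
  s(X_3) = √(7.3) = 2.7019

Step 3 — r_{ij} = s_{ij} / (s_i · s_j):
  r[X_1,X_1] = 1 (diagonal).
  r[X_1,X_2] = -4.9 / (2.7749 · 2.3022) = -4.9 / 6.3883 = -0.767
  r[X_1,X_3] = -2.15 / (2.7749 · 2.7019) = -2.15 / 7.4973 = -0.2868
  r[X_2,X_2] = 1 (diagonal).
  r[X_2,X_3] = 5.05 / (2.3022 · 2.7019) = 5.05 / 6.2201 = 0.8119
  r[X_3,X_3] = 1 (diagonal).

R is symmetric with unit diagonal. Assembling:

R = [[1, -0.767, -0.2868],
 [-0.767, 1, 0.8119],
 [-0.2868, 0.8119, 1]]


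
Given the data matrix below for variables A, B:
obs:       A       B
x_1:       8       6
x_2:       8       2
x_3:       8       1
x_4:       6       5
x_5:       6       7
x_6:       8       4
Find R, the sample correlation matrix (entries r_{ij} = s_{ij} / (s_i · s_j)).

Step 1 — column means:
  mean(A) = (8 + 8 + 8 + 6 + 6 + 8) / 6 = 44/6 = 7.3333
  mean(B) = (6 + 2 + 1 + 5 + 7 + 4) / 6 = 25/6 = 4.1667

Step 2 — sample variances and covariances s[i,j] = (1/(n-1)) · Σ_k (x_{k,i} - mean_i) · (x_{k,j} - mean_j), with n-1 = 5:
  s[A,A] = ((0.6667)·(0.6667) + (0.6667)·(0.6667) + (0.6667)·(0.6667) + (-1.3333)·(-1.3333) + (-1.3333)·(-1.3333) + (0.6667)·(0.6667)) / 5 = 5.3333/5 = 1.0667
  s[A,B] = ((0.6667)·(1.8333) + (0.6667)·(-2.1667) + (0.6667)·(-3.1667) + (-1.3333)·(0.8333) + (-1.3333)·(2.8333) + (0.6667)·(-0.1667)) / 5 = -7.3333/5 = -1.4667
  s[B,B] = ((1.8333)·(1.8333) + (-2.1667)·(-2.1667) + (-3.1667)·(-3.1667) + (0.8333)·(0.8333) + (2.8333)·(2.8333) + (-0.1667)·(-0.1667)) / 5 = 26.8333/5 = 5.3667
  Sample standard deviations s_i = √(s[i,i]):
  s(A) = √(1.0667) = 1.0328
  s(B) = √(5.3667) = 2.3166

Step 3 — r_{ij} = s_{ij} / (s_i · s_j):
  r[A,A] = 1 (diagonal).
  r[A,B] = -1.4667 / (1.0328 · 2.3166) = -1.4667 / 2.3926 = -0.613
  r[B,B] = 1 (diagonal).

R is symmetric with unit diagonal. Assembling:

R = [[1, -0.613],
 [-0.613, 1]]


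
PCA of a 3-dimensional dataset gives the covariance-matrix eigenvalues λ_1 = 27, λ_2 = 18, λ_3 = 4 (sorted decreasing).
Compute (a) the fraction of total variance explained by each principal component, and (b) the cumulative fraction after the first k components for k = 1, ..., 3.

Step 1 — total variance = trace(Sigma) = Σ λ_i = 27 + 18 + 4 = 49.

Step 2 — fraction explained by component i = λ_i / Σ λ:
  PC1: 27/49 = 0.551
  PC2: 18/49 = 0.3673
  PC3: 4/49 = 0.0816

Step 3 — cumulative fraction after k components = (λ_1 + ... + λ_k) / Σ λ:
  k = 1: 27/49 = 0.551
  k = 2: (27 + 18)/49 = 45/49 = 0.9184
  k = 3: (27 + 18 + 4)/49 = 49/49 = 1

Summary (fraction, with percent):

explained: PC1 0.551 (55.1%), PC2 0.3673 (36.73%), PC3 0.0816 (8.16%);  cumulative: 0.551, 0.9184, 1


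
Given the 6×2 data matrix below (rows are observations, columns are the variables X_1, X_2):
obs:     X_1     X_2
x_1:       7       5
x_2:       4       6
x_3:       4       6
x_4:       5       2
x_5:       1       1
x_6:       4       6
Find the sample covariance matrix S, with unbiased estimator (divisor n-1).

Step 1 — column means:
  mean(X_1) = (7 + 4 + 4 + 5 + 1 + 4) / 6 = 25/6 = 4.1667
  mean(X_2) = (5 + 6 + 6 + 2 + 1 + 6) / 6 = 26/6 = 4.3333

Step 2 — sample covariance S[i,j] = (1/(n-1)) · Σ_k (x_{k,i} - mean_i) · (x_{k,j} - mean_j), with n-1 = 5.
  S[X_1,X_1] = ((2.8333)·(2.8333) + (-0.1667)·(-0.1667) + (-0.1667)·(-0.1667) + (0.8333)·(0.8333) + (-3.1667)·(-3.1667) + (-0.1667)·(-0.1667)) / 5 = 18.8333/5 = 3.7667
  S[X_1,X_2] = ((2.8333)·(0.6667) + (-0.1667)·(1.6667) + (-0.1667)·(1.6667) + (0.8333)·(-2.3333) + (-3.1667)·(-3.3333) + (-0.1667)·(1.6667)) / 5 = 9.6667/5 = 1.9333
  S[X_2,X_2] = ((0.6667)·(0.6667) + (1.6667)·(1.6667) + (1.6667)·(1.6667) + (-2.3333)·(-2.3333) + (-3.3333)·(-3.3333) + (1.6667)·(1.6667)) / 5 = 25.3333/5 = 5.0667

S is symmetric (S[j,i] = S[i,j]). Assembling:

S = [[3.7667, 1.9333],
 [1.9333, 5.0667]]


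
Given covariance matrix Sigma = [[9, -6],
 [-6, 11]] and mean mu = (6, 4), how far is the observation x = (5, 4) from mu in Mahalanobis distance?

Step 1 — centre the observation: (x - mu) = (-1, 0).

Step 2 — invert Sigma. det(Sigma) = 9·11 - (-6)² = 63.
  Sigma^{-1} = (1/det) · [[d, -b], [-b, a]] = [[0.1746, 0.0952],
 [0.0952, 0.1429]].

Step 3 — form the quadratic (x - mu)^T · Sigma^{-1} · (x - mu):
  Sigma^{-1} · (x - mu) = (-0.1746, -0.0952).
  (x - mu)^T · [Sigma^{-1} · (x - mu)] = (-1)·(-0.1746) + (0)·(-0.0952) = 0.1746.

Step 4 — take square root: d = √(0.1746) ≈ 0.4179.

d(x, mu) = √(0.1746) ≈ 0.4179


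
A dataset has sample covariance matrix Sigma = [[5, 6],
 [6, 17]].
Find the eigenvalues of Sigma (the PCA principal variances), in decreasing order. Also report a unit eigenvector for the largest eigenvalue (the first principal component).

Step 1 — characteristic polynomial of 2×2 Sigma:
  det(Sigma - λI) = λ² - trace · λ + det = 0.
  trace = 5 + 17 = 22, det = 5·17 - (6)² = 49.
Step 2 — discriminant:
  Δ = trace² - 4·det = 484 - 196 = 288.
Step 3 — eigenvalues:
  λ = (trace ± √Δ)/2 = (22 ± 16.9706)/2,
  λ_1 = 19.4853,  λ_2 = 2.5147.

Step 4 — unit eigenvector for λ_1: solve (Sigma - λ_1 I)v = 0. First row:
  (5 - 19.4853)·v_x + (6)·v_y = 0, i.e. (-14.4853)·v_x + (6)·v_y = 0,
  so v ∝ (b, λ_1 - a) = (6, 14.4853) = u.
  ||u|| = √((6)² + (14.4853)²) = √(245.8234) ≈ 15.6788,
  v_1 = u/||u|| ≈ (0.3827, 0.9239) (||v_1|| = 1).

λ_1 = 19.4853,  λ_2 = 2.5147;  v_1 ≈ (0.3827, 0.9239)


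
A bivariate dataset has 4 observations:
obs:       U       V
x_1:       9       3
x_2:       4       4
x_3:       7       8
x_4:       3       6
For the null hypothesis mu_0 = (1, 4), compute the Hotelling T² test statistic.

Step 1 — sample mean vector:
  mean(U) = (9 + 4 + 7 + 3) / 4 = 23/4 = 5.75
  mean(V) = (3 + 4 + 8 + 6) / 4 = 21/4 = 5.25
  x̄ = (5.75, 5.25),  deviation x̄ - mu_0 = (5.75, 5.25) - (1, 4) = (4.75, 1.25).

Step 2 — sample covariance matrix, S[i,j] = (1/(n-1)) · Σ_k (x_{k,i} - mean_i) · (x_{k,j} - mean_j), divisor n-1 = 3:
  S[U,U] = ((3.25)·(3.25) + (-1.75)·(-1.75) + (1.25)·(1.25) + (-2.75)·(-2.75)) / 3 = 22.75/3 = 7.5833
  S[U,V] = ((3.25)·(-2.25) + (-1.75)·(-1.25) + (1.25)·(2.75) + (-2.75)·(0.75)) / 3 = -3.75/3 = -1.25
  S[V,V] = ((-2.25)·(-2.25) + (-1.25)·(-1.25) + (2.75)·(2.75) + (0.75)·(0.75)) / 3 = 14.75/3 = 4.9167
  S = [[7.5833, -1.25],
 [-1.25, 4.9167]].

Step 3 — invert S. det(S) = 7.5833·4.9167 - (-1.25)² = 35.7222.
  S^{-1} = (1/det) · [[d, -b], [-b, a]] = [[0.1376, 0.035],
 [0.035, 0.2123]].

Step 4 — quadratic form (x̄ - mu_0)^T · S^{-1} · (x̄ - mu_0):
  S^{-1} · (x̄ - mu_0) = (0.6975, 0.4316),
  (x̄ - mu_0)^T · [...] = (4.75)·(0.6975) + (1.25)·(0.4316) = 3.8526.

Step 5 — scale by n: T² = 4 · 3.8526 = 15.4106.

T² ≈ 15.4106


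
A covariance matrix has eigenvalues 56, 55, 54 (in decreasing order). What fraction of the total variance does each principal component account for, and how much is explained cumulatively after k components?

Step 1 — total variance = trace(Sigma) = Σ λ_i = 56 + 55 + 54 = 165.

Step 2 — fraction explained by component i = λ_i / Σ λ:
  PC1: 56/165 = 0.3394
  PC2: 55/165 = 0.3333
  PC3: 54/165 = 0.3273

Step 3 — cumulative fraction after k components = (λ_1 + ... + λ_k) / Σ λ:
  k = 1: 56/165 = 0.3394
  k = 2: (56 + 55)/165 = 111/165 = 0.6727
  k = 3: (56 + 55 + 54)/165 = 165/165 = 1

Summary (fraction, with percent):

explained: PC1 0.3394 (33.94%), PC2 0.3333 (33.33%), PC3 0.3273 (32.73%);  cumulative: 0.3394, 0.6727, 1


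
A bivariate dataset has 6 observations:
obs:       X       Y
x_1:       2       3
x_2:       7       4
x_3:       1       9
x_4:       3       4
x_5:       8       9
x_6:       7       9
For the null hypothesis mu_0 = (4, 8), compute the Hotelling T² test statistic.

Step 1 — sample mean vector:
  mean(X) = (2 + 7 + 1 + 3 + 8 + 7) / 6 = 28/6 = 4.6667
  mean(Y) = (3 + 4 + 9 + 4 + 9 + 9) / 6 = 38/6 = 6.3333
  x̄ = (4.6667, 6.3333),  deviation x̄ - mu_0 = (4.6667, 6.3333) - (4, 8) = (0.6667, -1.6667).

Step 2 — sample covariance matrix, S[i,j] = (1/(n-1)) · Σ_k (x_{k,i} - mean_i) · (x_{k,j} - mean_j), divisor n-1 = 5:
  S[X,X] = ((-2.6667)·(-2.6667) + (2.3333)·(2.3333) + (-3.6667)·(-3.6667) + (-1.6667)·(-1.6667) + (3.3333)·(3.3333) + (2.3333)·(2.3333)) / 5 = 45.3333/5 = 9.0667
  S[X,Y] = ((-2.6667)·(-3.3333) + (2.3333)·(-2.3333) + (-3.6667)·(2.6667) + (-1.6667)·(-2.3333) + (3.3333)·(2.6667) + (2.3333)·(2.6667)) / 5 = 12.6667/5 = 2.5333
  S[Y,Y] = ((-3.3333)·(-3.3333) + (-2.3333)·(-2.3333) + (2.6667)·(2.6667) + (-2.3333)·(-2.3333) + (2.6667)·(2.6667) + (2.6667)·(2.6667)) / 5 = 43.3333/5 = 8.6667
  S = [[9.0667, 2.5333],
 [2.5333, 8.6667]].

Step 3 — invert S. det(S) = 9.0667·8.6667 - (2.5333)² = 72.16.
  S^{-1} = (1/det) · [[d, -b], [-b, a]] = [[0.1201, -0.0351],
 [-0.0351, 0.1256]].

Step 4 — quadratic form (x̄ - mu_0)^T · S^{-1} · (x̄ - mu_0):
  S^{-1} · (x̄ - mu_0) = (0.1386, -0.2328),
  (x̄ - mu_0)^T · [...] = (0.6667)·(0.1386) + (-1.6667)·(-0.2328) = 0.4804.

Step 5 — scale by n: T² = 6 · 0.4804 = 2.8825.

T² ≈ 2.8825


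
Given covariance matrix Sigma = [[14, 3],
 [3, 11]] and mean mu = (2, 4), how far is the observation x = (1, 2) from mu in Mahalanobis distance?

Step 1 — centre the observation: (x - mu) = (-1, -2).

Step 2 — invert Sigma. det(Sigma) = 14·11 - (3)² = 145.
  Sigma^{-1} = (1/det) · [[d, -b], [-b, a]] = [[0.0759, -0.0207],
 [-0.0207, 0.0966]].

Step 3 — form the quadratic (x - mu)^T · Sigma^{-1} · (x - mu):
  Sigma^{-1} · (x - mu) = (-0.0345, -0.1724).
  (x - mu)^T · [Sigma^{-1} · (x - mu)] = (-1)·(-0.0345) + (-2)·(-0.1724) = 0.3793.

Step 4 — take square root: d = √(0.3793) ≈ 0.6159.

d(x, mu) = √(0.3793) ≈ 0.6159


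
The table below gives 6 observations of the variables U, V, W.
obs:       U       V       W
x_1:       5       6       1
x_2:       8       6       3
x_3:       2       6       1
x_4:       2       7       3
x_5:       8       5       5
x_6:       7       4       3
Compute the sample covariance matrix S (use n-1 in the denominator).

Step 1 — column means:
  mean(U) = (5 + 8 + 2 + 2 + 8 + 7) / 6 = 32/6 = 5.3333
  mean(V) = (6 + 6 + 6 + 7 + 5 + 4) / 6 = 34/6 = 5.6667
  mean(W) = (1 + 3 + 1 + 3 + 5 + 3) / 6 = 16/6 = 2.6667

Step 2 — sample covariance S[i,j] = (1/(n-1)) · Σ_k (x_{k,i} - mean_i) · (x_{k,j} - mean_j), with n-1 = 5.
  S[U,U] = ((-0.3333)·(-0.3333) + (2.6667)·(2.6667) + (-3.3333)·(-3.3333) + (-3.3333)·(-3.3333) + (2.6667)·(2.6667) + (1.6667)·(1.6667)) / 5 = 39.3333/5 = 7.8667
  S[U,V] = ((-0.3333)·(0.3333) + (2.6667)·(0.3333) + (-3.3333)·(0.3333) + (-3.3333)·(1.3333) + (2.6667)·(-0.6667) + (1.6667)·(-1.6667)) / 5 = -9.3333/5 = -1.8667
  S[U,W] = ((-0.3333)·(-1.6667) + (2.6667)·(0.3333) + (-3.3333)·(-1.6667) + (-3.3333)·(0.3333) + (2.6667)·(2.3333) + (1.6667)·(0.3333)) / 5 = 12.6667/5 = 2.5333
  S[V,V] = ((0.3333)·(0.3333) + (0.3333)·(0.3333) + (0.3333)·(0.3333) + (1.3333)·(1.3333) + (-0.6667)·(-0.6667) + (-1.6667)·(-1.6667)) / 5 = 5.3333/5 = 1.0667
  S[V,W] = ((0.3333)·(-1.6667) + (0.3333)·(0.3333) + (0.3333)·(-1.6667) + (1.3333)·(0.3333) + (-0.6667)·(2.3333) + (-1.6667)·(0.3333)) / 5 = -2.6667/5 = -0.5333
  S[W,W] = ((-1.6667)·(-1.6667) + (0.3333)·(0.3333) + (-1.6667)·(-1.6667) + (0.3333)·(0.3333) + (2.3333)·(2.3333) + (0.3333)·(0.3333)) / 5 = 11.3333/5 = 2.2667

S is symmetric (S[j,i] = S[i,j]). Assembling:

S = [[7.8667, -1.8667, 2.5333],
 [-1.8667, 1.0667, -0.5333],
 [2.5333, -0.5333, 2.2667]]


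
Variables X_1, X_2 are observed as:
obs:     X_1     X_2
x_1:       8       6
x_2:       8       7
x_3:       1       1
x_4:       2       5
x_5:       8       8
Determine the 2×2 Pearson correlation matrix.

Step 1 — column means:
  mean(X_1) = (8 + 8 + 1 + 2 + 8) / 5 = 27/5 = 5.4
  mean(X_2) = (6 + 7 + 1 + 5 + 8) / 5 = 27/5 = 5.4

Step 2 — sample variances and covariances s[i,j] = (1/(n-1)) · Σ_k (x_{k,i} - mean_i) · (x_{k,j} - mean_j), with n-1 = 4:
  s[X_1,X_1] = ((2.6)·(2.6) + (2.6)·(2.6) + (-4.4)·(-4.4) + (-3.4)·(-3.4) + (2.6)·(2.6)) / 4 = 51.2/4 = 12.8
  s[X_1,X_2] = ((2.6)·(0.6) + (2.6)·(1.6) + (-4.4)·(-4.4) + (-3.4)·(-0.4) + (2.6)·(2.6)) / 4 = 33.2/4 = 8.3
  s[X_2,X_2] = ((0.6)·(0.6) + (1.6)·(1.6) + (-4.4)·(-4.4) + (-0.4)·(-0.4) + (2.6)·(2.6)) / 4 = 29.2/4 = 7.3
  Sample standard deviations s_i = √(s[i,i]):
  s(X_1) = √(12.8) = 3.5777
  s(X_2) = √(7.3) = 2.7019

Step 3 — r_{ij} = s_{ij} / (s_i · s_j):
  r[X_1,X_1] = 1 (diagonal).
  r[X_1,X_2] = 8.3 / (3.5777 · 2.7019) = 8.3 / 9.6664 = 0.8586
  r[X_2,X_2] = 1 (diagonal).

R is symmetric with unit diagonal. Assembling:

R = [[1, 0.8586],
 [0.8586, 1]]


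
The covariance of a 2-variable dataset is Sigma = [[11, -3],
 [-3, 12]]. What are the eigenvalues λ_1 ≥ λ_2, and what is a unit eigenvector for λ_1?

Step 1 — characteristic polynomial of 2×2 Sigma:
  det(Sigma - λI) = λ² - trace · λ + det = 0.
  trace = 11 + 12 = 23, det = 11·12 - (-3)² = 123.
Step 2 — discriminant:
  Δ = trace² - 4·det = 529 - 492 = 37.
Step 3 — eigenvalues:
  λ = (trace ± √Δ)/2 = (23 ± 6.0828)/2,
  λ_1 = 14.5414,  λ_2 = 8.4586.

Step 4 — unit eigenvector for λ_1: solve (Sigma - λ_1 I)v = 0. First row:
  (11 - 14.5414)·v_x + (-3)·v_y = 0, i.e. (-3.5414)·v_x + (-3)·v_y = 0,
  so v ∝ (b, λ_1 - a) = (-3, 3.5414); multiply by -1 so the first entry is positive: u = (3, -3.5414).
  ||u|| = √((3)² + (-3.5414)²) = √(21.5414) ≈ 4.6413,
  v_1 = u/||u|| ≈ (0.6464, -0.763) (||v_1|| = 1).

λ_1 = 14.5414,  λ_2 = 8.4586;  v_1 ≈ (0.6464, -0.763)


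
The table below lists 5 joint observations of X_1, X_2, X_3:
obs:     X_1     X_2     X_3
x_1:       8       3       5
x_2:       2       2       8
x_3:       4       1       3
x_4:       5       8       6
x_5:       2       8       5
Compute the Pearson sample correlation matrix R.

Step 1 — column means:
  mean(X_1) = (8 + 2 + 4 + 5 + 2) / 5 = 21/5 = 4.2
  mean(X_2) = (3 + 2 + 1 + 8 + 8) / 5 = 22/5 = 4.4
  mean(X_3) = (5 + 8 + 3 + 6 + 5) / 5 = 27/5 = 5.4

Step 2 — sample variances and covariances s[i,j] = (1/(n-1)) · Σ_k (x_{k,i} - mean_i) · (x_{k,j} - mean_j), with n-1 = 4:
  s[X_1,X_1] = ((3.8)·(3.8) + (-2.2)·(-2.2) + (-0.2)·(-0.2) + (0.8)·(0.8) + (-2.2)·(-2.2)) / 4 = 24.8/4 = 6.2
  s[X_1,X_2] = ((3.8)·(-1.4) + (-2.2)·(-2.4) + (-0.2)·(-3.4) + (0.8)·(3.6) + (-2.2)·(3.6)) / 4 = -4.4/4 = -1.1
  s[X_1,X_3] = ((3.8)·(-0.4) + (-2.2)·(2.6) + (-0.2)·(-2.4) + (0.8)·(0.6) + (-2.2)·(-0.4)) / 4 = -5.4/4 = -1.35
  s[X_2,X_2] = ((-1.4)·(-1.4) + (-2.4)·(-2.4) + (-3.4)·(-3.4) + (3.6)·(3.6) + (3.6)·(3.6)) / 4 = 45.2/4 = 11.3
  s[X_2,X_3] = ((-1.4)·(-0.4) + (-2.4)·(2.6) + (-3.4)·(-2.4) + (3.6)·(0.6) + (3.6)·(-0.4)) / 4 = 3.2/4 = 0.8
  s[X_3,X_3] = ((-0.4)·(-0.4) + (2.6)·(2.6) + (-2.4)·(-2.4) + (0.6)·(0.6) + (-0.4)·(-0.4)) / 4 = 13.2/4 = 3.3
  Sample standard deviations s_i = √(s[i,i]):
  s(X_1) = √(6.2) = 2.49
  s(X_2) = √(11.3) = 3.3615
  s(X_3) = √(3.3) = 1.8166

Step 3 — r_{ij} = s_{ij} / (s_i · s_j):
  r[X_1,X_1] = 1 (diagonal).
  r[X_1,X_2] = -1.1 / (2.49 · 3.3615) = -1.1 / 8.3702 = -0.1314
  r[X_1,X_3] = -1.35 / (2.49 · 1.8166) = -1.35 / 4.5233 = -0.2985
  r[X_2,X_2] = 1 (diagonal).
  r[X_2,X_3] = 0.8 / (3.3615 · 1.8166) = 0.8 / 6.1066 = 0.131
  r[X_3,X_3] = 1 (diagonal).

R is symmetric with unit diagonal. Assembling:

R = [[1, -0.1314, -0.2985],
 [-0.1314, 1, 0.131],
 [-0.2985, 0.131, 1]]


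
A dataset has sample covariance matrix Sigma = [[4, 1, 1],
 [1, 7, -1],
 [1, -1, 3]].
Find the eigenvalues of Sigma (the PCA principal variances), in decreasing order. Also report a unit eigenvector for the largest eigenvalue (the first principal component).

Step 1 — characteristic polynomial p(λ) = det(λI - Sigma) = λ³ - tr·λ² + c_1·λ - det, where tr = trace, c_1 = sum of the principal 2×2 minors, det = det(Sigma):
  tr = 4 + 7 + 3 = 14,
  c_1 = (4·7 - (1)²) + (4·3 - (1)²) + (7·3 - (-1)²) = 27 + 11 + 20 = 58,
  det = 4·(7·3 - (-1)²) - (1)·((1)·3 - (-1)·(1)) + (1)·((1)·(-1) - 7·(1)) = 4·(20) - (1)·(4) + (1)·(-8) = 68.
  So p(λ) = λ³ - 14λ² + 58λ - 68.
Step 2 — look for an integer root (rational root theorem: any rational root is an integer divisor of 68). Testing λ = 2:
  p(2) = 8 - 56 + 116 - 68 = 0  ✓
  Dividing out (λ - 2): p(λ) = (λ - 2)(λ² - 12λ + 34).
Step 3 — remaining eigenvalues from the quadratic λ² - 12λ + 34 = 0:
  Δ = 12² - 4·34 = 144 - 136 = 8,  λ = (12 ± √8)/2 = (12 ± 2.8284)/2 ≈ 7.4142 or 4.5858.
  Sorted: λ_1 = 7.4142,  λ_2 = 4.5858,  λ_3 = 2  (check: sum = 14 = tr ✓).

Step 4 — unit eigenvector for λ_1 ≈ 7.4142: v spans the null space of (Sigma - λ_1 I), whose rows are
  r_1 = (-3.4142, 1, 1),  r_2 = (1, -0.4142, -1),  r_3 = (1, -1, -4.4142).
  v is orthogonal to every row, so take v ∝ r_1 × r_2 = ((1)·(-1) - (1)·(-0.4142), (1)·(1) - (-3.4142)·(-1), (-3.4142)·(-0.4142) - (1)·(1)) ≈ (-0.5858, -2.4142, 0.4142).
  Rescale (multiply by -1 so the first nonzero entry is positive): u = (0.5858, 2.4142, -0.4142).
  ||u|| = √((0.5858)² + (2.4142)² + (-0.4142)²) = √(6.3431) ≈ 2.5186,  v_1 = u/||u|| ≈ (0.2326, 0.9586, -0.1645) (||v_1|| = 1).

λ_1 = 7.4142,  λ_2 = 4.5858,  λ_3 = 2;  v_1 ≈ (0.2326, 0.9586, -0.1645)


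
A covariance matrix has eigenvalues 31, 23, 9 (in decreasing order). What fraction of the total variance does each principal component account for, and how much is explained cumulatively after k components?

Step 1 — total variance = trace(Sigma) = Σ λ_i = 31 + 23 + 9 = 63.

Step 2 — fraction explained by component i = λ_i / Σ λ:
  PC1: 31/63 = 0.4921
  PC2: 23/63 = 0.3651
  PC3: 9/63 = 0.1429

Step 3 — cumulative fraction after k components = (λ_1 + ... + λ_k) / Σ λ:
  k = 1: 31/63 = 0.4921
  k = 2: (31 + 23)/63 = 54/63 = 0.8571
  k = 3: (31 + 23 + 9)/63 = 63/63 = 1

Summary (fraction, with percent):

explained: PC1 0.4921 (49.21%), PC2 0.3651 (36.51%), PC3 0.1429 (14.29%);  cumulative: 0.4921, 0.8571, 1


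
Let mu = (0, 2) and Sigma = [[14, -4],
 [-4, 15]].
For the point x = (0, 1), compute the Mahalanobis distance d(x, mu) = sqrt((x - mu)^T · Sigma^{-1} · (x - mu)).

Step 1 — centre the observation: (x - mu) = (0, -1).

Step 2 — invert Sigma. det(Sigma) = 14·15 - (-4)² = 194.
  Sigma^{-1} = (1/det) · [[d, -b], [-b, a]] = [[0.0773, 0.0206],
 [0.0206, 0.0722]].

Step 3 — form the quadratic (x - mu)^T · Sigma^{-1} · (x - mu):
  Sigma^{-1} · (x - mu) = (-0.0206, -0.0722).
  (x - mu)^T · [Sigma^{-1} · (x - mu)] = (0)·(-0.0206) + (-1)·(-0.0722) = 0.0722.

Step 4 — take square root: d = √(0.0722) ≈ 0.2686.

d(x, mu) = √(0.0722) ≈ 0.2686


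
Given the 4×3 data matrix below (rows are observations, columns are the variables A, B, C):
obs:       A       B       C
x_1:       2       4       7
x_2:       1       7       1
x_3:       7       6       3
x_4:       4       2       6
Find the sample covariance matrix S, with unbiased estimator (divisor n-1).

Step 1 — column means:
  mean(A) = (2 + 1 + 7 + 4) / 4 = 14/4 = 3.5
  mean(B) = (4 + 7 + 6 + 2) / 4 = 19/4 = 4.75
  mean(C) = (7 + 1 + 3 + 6) / 4 = 17/4 = 4.25

Step 2 — sample covariance S[i,j] = (1/(n-1)) · Σ_k (x_{k,i} - mean_i) · (x_{k,j} - mean_j), with n-1 = 3.
  S[A,A] = ((-1.5)·(-1.5) + (-2.5)·(-2.5) + (3.5)·(3.5) + (0.5)·(0.5)) / 3 = 21/3 = 7
  S[A,B] = ((-1.5)·(-0.75) + (-2.5)·(2.25) + (3.5)·(1.25) + (0.5)·(-2.75)) / 3 = -1.5/3 = -0.5
  S[A,C] = ((-1.5)·(2.75) + (-2.5)·(-3.25) + (3.5)·(-1.25) + (0.5)·(1.75)) / 3 = 0.5/3 = 0.1667
  S[B,B] = ((-0.75)·(-0.75) + (2.25)·(2.25) + (1.25)·(1.25) + (-2.75)·(-2.75)) / 3 = 14.75/3 = 4.9167
  S[B,C] = ((-0.75)·(2.75) + (2.25)·(-3.25) + (1.25)·(-1.25) + (-2.75)·(1.75)) / 3 = -15.75/3 = -5.25
  S[C,C] = ((2.75)·(2.75) + (-3.25)·(-3.25) + (-1.25)·(-1.25) + (1.75)·(1.75)) / 3 = 22.75/3 = 7.5833

S is symmetric (S[j,i] = S[i,j]). Assembling:

S = [[7, -0.5, 0.1667],
 [-0.5, 4.9167, -5.25],
 [0.1667, -5.25, 7.5833]]


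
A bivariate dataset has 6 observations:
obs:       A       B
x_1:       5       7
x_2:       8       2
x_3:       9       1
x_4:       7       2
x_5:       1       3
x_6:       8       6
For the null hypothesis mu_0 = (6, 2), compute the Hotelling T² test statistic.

Step 1 — sample mean vector:
  mean(A) = (5 + 8 + 9 + 7 + 1 + 8) / 6 = 38/6 = 6.3333
  mean(B) = (7 + 2 + 1 + 2 + 3 + 6) / 6 = 21/6 = 3.5
  x̄ = (6.3333, 3.5),  deviation x̄ - mu_0 = (6.3333, 3.5) - (6, 2) = (0.3333, 1.5).

Step 2 — sample covariance matrix, S[i,j] = (1/(n-1)) · Σ_k (x_{k,i} - mean_i) · (x_{k,j} - mean_j), divisor n-1 = 5:
  S[A,A] = ((-1.3333)·(-1.3333) + (1.6667)·(1.6667) + (2.6667)·(2.6667) + (0.6667)·(0.6667) + (-5.3333)·(-5.3333) + (1.6667)·(1.6667)) / 5 = 43.3333/5 = 8.6667
  S[A,B] = ((-1.3333)·(3.5) + (1.6667)·(-1.5) + (2.6667)·(-2.5) + (0.6667)·(-1.5) + (-5.3333)·(-0.5) + (1.6667)·(2.5)) / 5 = -8/5 = -1.6
  S[B,B] = ((3.5)·(3.5) + (-1.5)·(-1.5) + (-2.5)·(-2.5) + (-1.5)·(-1.5) + (-0.5)·(-0.5) + (2.5)·(2.5)) / 5 = 29.5/5 = 5.9
  S = [[8.6667, -1.6],
 [-1.6, 5.9]].

Step 3 — invert S. det(S) = 8.6667·5.9 - (-1.6)² = 48.5733.
  S^{-1} = (1/det) · [[d, -b], [-b, a]] = [[0.1215, 0.0329],
 [0.0329, 0.1784]].

Step 4 — quadratic form (x̄ - mu_0)^T · S^{-1} · (x̄ - mu_0):
  S^{-1} · (x̄ - mu_0) = (0.0899, 0.2786),
  (x̄ - mu_0)^T · [...] = (0.3333)·(0.0899) + (1.5)·(0.2786) = 0.4479.

Step 5 — scale by n: T² = 6 · 0.4479 = 2.6873.

T² ≈ 2.6873


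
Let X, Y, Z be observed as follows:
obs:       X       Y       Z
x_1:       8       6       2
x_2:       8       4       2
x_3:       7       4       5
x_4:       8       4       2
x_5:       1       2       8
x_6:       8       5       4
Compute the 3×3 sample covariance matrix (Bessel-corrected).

Step 1 — column means:
  mean(X) = (8 + 8 + 7 + 8 + 1 + 8) / 6 = 40/6 = 6.6667
  mean(Y) = (6 + 4 + 4 + 4 + 2 + 5) / 6 = 25/6 = 4.1667
  mean(Z) = (2 + 2 + 5 + 2 + 8 + 4) / 6 = 23/6 = 3.8333

Step 2 — sample covariance S[i,j] = (1/(n-1)) · Σ_k (x_{k,i} - mean_i) · (x_{k,j} - mean_j), with n-1 = 5.
  S[X,X] = ((1.3333)·(1.3333) + (1.3333)·(1.3333) + (0.3333)·(0.3333) + (1.3333)·(1.3333) + (-5.6667)·(-5.6667) + (1.3333)·(1.3333)) / 5 = 39.3333/5 = 7.8667
  S[X,Y] = ((1.3333)·(1.8333) + (1.3333)·(-0.1667) + (0.3333)·(-0.1667) + (1.3333)·(-0.1667) + (-5.6667)·(-2.1667) + (1.3333)·(0.8333)) / 5 = 15.3333/5 = 3.0667
  S[X,Z] = ((1.3333)·(-1.8333) + (1.3333)·(-1.8333) + (0.3333)·(1.1667) + (1.3333)·(-1.8333) + (-5.6667)·(4.1667) + (1.3333)·(0.1667)) / 5 = -30.3333/5 = -6.0667
  S[Y,Y] = ((1.8333)·(1.8333) + (-0.1667)·(-0.1667) + (-0.1667)·(-0.1667) + (-0.1667)·(-0.1667) + (-2.1667)·(-2.1667) + (0.8333)·(0.8333)) / 5 = 8.8333/5 = 1.7667
  S[Y,Z] = ((1.8333)·(-1.8333) + (-0.1667)·(-1.8333) + (-0.1667)·(1.1667) + (-0.1667)·(-1.8333) + (-2.1667)·(4.1667) + (0.8333)·(0.1667)) / 5 = -11.8333/5 = -2.3667
  S[Z,Z] = ((-1.8333)·(-1.8333) + (-1.8333)·(-1.8333) + (1.1667)·(1.1667) + (-1.8333)·(-1.8333) + (4.1667)·(4.1667) + (0.1667)·(0.1667)) / 5 = 28.8333/5 = 5.7667

S is symmetric (S[j,i] = S[i,j]). Assembling:

S = [[7.8667, 3.0667, -6.0667],
 [3.0667, 1.7667, -2.3667],
 [-6.0667, -2.3667, 5.7667]]


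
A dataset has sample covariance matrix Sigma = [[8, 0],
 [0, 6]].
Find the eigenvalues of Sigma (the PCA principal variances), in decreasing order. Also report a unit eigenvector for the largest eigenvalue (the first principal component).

Step 1 — characteristic polynomial of 2×2 Sigma:
  det(Sigma - λI) = λ² - trace · λ + det = 0.
  trace = 8 + 6 = 14, det = 8·6 - (0)² = 48.
Step 2 — discriminant:
  Δ = trace² - 4·det = 196 - 192 = 4.
Step 3 — eigenvalues:
  λ = (trace ± √Δ)/2 = (14 ± 2)/2,
  λ_1 = 8,  λ_2 = 6.

Step 4 — unit eigenvector for λ_1: Sigma is diagonal, so its eigenvectors are the coordinate axes. λ_1 = 8 is the diagonal entry on the first coordinate axis, hence
  v_1 = (1, 0) (||v_1|| = 1).

λ_1 = 8,  λ_2 = 6;  v_1 ≈ (1, 0)


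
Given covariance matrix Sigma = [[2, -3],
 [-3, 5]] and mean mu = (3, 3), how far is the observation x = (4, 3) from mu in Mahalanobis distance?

Step 1 — centre the observation: (x - mu) = (1, 0).

Step 2 — invert Sigma. det(Sigma) = 2·5 - (-3)² = 1.
  Sigma^{-1} = (1/det) · [[d, -b], [-b, a]] = [[5, 3],
 [3, 2]].

Step 3 — form the quadratic (x - mu)^T · Sigma^{-1} · (x - mu):
  Sigma^{-1} · (x - mu) = (5, 3).
  (x - mu)^T · [Sigma^{-1} · (x - mu)] = (1)·(5) + (0)·(3) = 5.

Step 4 — take square root: d = √(5) ≈ 2.2361.

d(x, mu) = √(5) ≈ 2.2361


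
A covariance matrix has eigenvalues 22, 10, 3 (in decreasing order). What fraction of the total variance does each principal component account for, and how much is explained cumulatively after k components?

Step 1 — total variance = trace(Sigma) = Σ λ_i = 22 + 10 + 3 = 35.

Step 2 — fraction explained by component i = λ_i / Σ λ:
  PC1: 22/35 = 0.6286
  PC2: 10/35 = 0.2857
  PC3: 3/35 = 0.0857

Step 3 — cumulative fraction after k components = (λ_1 + ... + λ_k) / Σ λ:
  k = 1: 22/35 = 0.6286
  k = 2: (22 + 10)/35 = 32/35 = 0.9143
  k = 3: (22 + 10 + 3)/35 = 35/35 = 1

Summary (fraction, with percent):

explained: PC1 0.6286 (62.86%), PC2 0.2857 (28.57%), PC3 0.0857 (8.57%);  cumulative: 0.6286, 0.9143, 1


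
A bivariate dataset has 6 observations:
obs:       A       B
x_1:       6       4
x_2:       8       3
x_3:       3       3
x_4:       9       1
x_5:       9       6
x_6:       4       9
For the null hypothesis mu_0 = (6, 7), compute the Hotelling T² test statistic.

Step 1 — sample mean vector:
  mean(A) = (6 + 8 + 3 + 9 + 9 + 4) / 6 = 39/6 = 6.5
  mean(B) = (4 + 3 + 3 + 1 + 6 + 9) / 6 = 26/6 = 4.3333
  x̄ = (6.5, 4.3333),  deviation x̄ - mu_0 = (6.5, 4.3333) - (6, 7) = (0.5, -2.6667).

Step 2 — sample covariance matrix, S[i,j] = (1/(n-1)) · Σ_k (x_{k,i} - mean_i) · (x_{k,j} - mean_j), divisor n-1 = 5:
  S[A,A] = ((-0.5)·(-0.5) + (1.5)·(1.5) + (-3.5)·(-3.5) + (2.5)·(2.5) + (2.5)·(2.5) + (-2.5)·(-2.5)) / 5 = 33.5/5 = 6.7
  S[A,B] = ((-0.5)·(-0.3333) + (1.5)·(-1.3333) + (-3.5)·(-1.3333) + (2.5)·(-3.3333) + (2.5)·(1.6667) + (-2.5)·(4.6667)) / 5 = -13/5 = -2.6
  S[B,B] = ((-0.3333)·(-0.3333) + (-1.3333)·(-1.3333) + (-1.3333)·(-1.3333) + (-3.3333)·(-3.3333) + (1.6667)·(1.6667) + (4.6667)·(4.6667)) / 5 = 39.3333/5 = 7.8667
  S = [[6.7, -2.6],
 [-2.6, 7.8667]].

Step 3 — invert S. det(S) = 6.7·7.8667 - (-2.6)² = 45.9467.
  S^{-1} = (1/det) · [[d, -b], [-b, a]] = [[0.1712, 0.0566],
 [0.0566, 0.1458]].

Step 4 — quadratic form (x̄ - mu_0)^T · S^{-1} · (x̄ - mu_0):
  S^{-1} · (x̄ - mu_0) = (-0.0653, -0.3606),
  (x̄ - mu_0)^T · [...] = (0.5)·(-0.0653) + (-2.6667)·(-0.3606) = 0.9289.

Step 5 — scale by n: T² = 6 · 0.9289 = 5.5731.

T² ≈ 5.5731


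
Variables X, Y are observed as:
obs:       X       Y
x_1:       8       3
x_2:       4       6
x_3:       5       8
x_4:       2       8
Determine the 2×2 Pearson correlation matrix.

Step 1 — column means:
  mean(X) = (8 + 4 + 5 + 2) / 4 = 19/4 = 4.75
  mean(Y) = (3 + 6 + 8 + 8) / 4 = 25/4 = 6.25

Step 2 — sample variances and covariances s[i,j] = (1/(n-1)) · Σ_k (x_{k,i} - mean_i) · (x_{k,j} - mean_j), with n-1 = 3:
  s[X,X] = ((3.25)·(3.25) + (-0.75)·(-0.75) + (0.25)·(0.25) + (-2.75)·(-2.75)) / 3 = 18.75/3 = 6.25
  s[X,Y] = ((3.25)·(-3.25) + (-0.75)·(-0.25) + (0.25)·(1.75) + (-2.75)·(1.75)) / 3 = -14.75/3 = -4.9167
  s[Y,Y] = ((-3.25)·(-3.25) + (-0.25)·(-0.25) + (1.75)·(1.75) + (1.75)·(1.75)) / 3 = 16.75/3 = 5.5833
  Sample standard deviations s_i = √(s[i,i]):
  s(X) = √(6.25) = 2.5
  s(Y) = √(5.5833) = 2.3629

Step 3 — r_{ij} = s_{ij} / (s_i · s_j):
  r[X,X] = 1 (diagonal).
  r[X,Y] = -4.9167 / (2.5 · 2.3629) = -4.9167 / 5.9073 = -0.8323
  r[Y,Y] = 1 (diagonal).

R is symmetric with unit diagonal. Assembling:

R = [[1, -0.8323],
 [-0.8323, 1]]


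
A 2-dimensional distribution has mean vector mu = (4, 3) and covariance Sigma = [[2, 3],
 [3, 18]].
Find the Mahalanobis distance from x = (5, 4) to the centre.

Step 1 — centre the observation: (x - mu) = (1, 1).

Step 2 — invert Sigma. det(Sigma) = 2·18 - (3)² = 27.
  Sigma^{-1} = (1/det) · [[d, -b], [-b, a]] = [[0.6667, -0.1111],
 [-0.1111, 0.0741]].

Step 3 — form the quadratic (x - mu)^T · Sigma^{-1} · (x - mu):
  Sigma^{-1} · (x - mu) = (0.5556, -0.037).
  (x - mu)^T · [Sigma^{-1} · (x - mu)] = (1)·(0.5556) + (1)·(-0.037) = 0.5185.

Step 4 — take square root: d = √(0.5185) ≈ 0.7201.

d(x, mu) = √(0.5185) ≈ 0.7201


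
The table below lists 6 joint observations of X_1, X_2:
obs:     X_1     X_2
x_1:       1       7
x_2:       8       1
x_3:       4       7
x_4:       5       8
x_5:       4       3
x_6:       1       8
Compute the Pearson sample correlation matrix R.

Step 1 — column means:
  mean(X_1) = (1 + 8 + 4 + 5 + 4 + 1) / 6 = 23/6 = 3.8333
  mean(X_2) = (7 + 1 + 7 + 8 + 3 + 8) / 6 = 34/6 = 5.6667

Step 2 — sample variances and covariances s[i,j] = (1/(n-1)) · Σ_k (x_{k,i} - mean_i) · (x_{k,j} - mean_j), with n-1 = 5:
  s[X_1,X_1] = ((-2.8333)·(-2.8333) + (4.1667)·(4.1667) + (0.1667)·(0.1667) + (1.1667)·(1.1667) + (0.1667)·(0.1667) + (-2.8333)·(-2.8333)) / 5 = 34.8333/5 = 6.9667
  s[X_1,X_2] = ((-2.8333)·(1.3333) + (4.1667)·(-4.6667) + (0.1667)·(1.3333) + (1.1667)·(2.3333) + (0.1667)·(-2.6667) + (-2.8333)·(2.3333)) / 5 = -27.3333/5 = -5.4667
  s[X_2,X_2] = ((1.3333)·(1.3333) + (-4.6667)·(-4.6667) + (1.3333)·(1.3333) + (2.3333)·(2.3333) + (-2.6667)·(-2.6667) + (2.3333)·(2.3333)) / 5 = 43.3333/5 = 8.6667
  Sample standard deviations s_i = √(s[i,i]):
  s(X_1) = √(6.9667) = 2.6394
  s(X_2) = √(8.6667) = 2.9439

Step 3 — r_{ij} = s_{ij} / (s_i · s_j):
  r[X_1,X_1] = 1 (diagonal).
  r[X_1,X_2] = -5.4667 / (2.6394 · 2.9439) = -5.4667 / 7.7703 = -0.7035
  r[X_2,X_2] = 1 (diagonal).

R is symmetric with unit diagonal. Assembling:

R = [[1, -0.7035],
 [-0.7035, 1]]
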